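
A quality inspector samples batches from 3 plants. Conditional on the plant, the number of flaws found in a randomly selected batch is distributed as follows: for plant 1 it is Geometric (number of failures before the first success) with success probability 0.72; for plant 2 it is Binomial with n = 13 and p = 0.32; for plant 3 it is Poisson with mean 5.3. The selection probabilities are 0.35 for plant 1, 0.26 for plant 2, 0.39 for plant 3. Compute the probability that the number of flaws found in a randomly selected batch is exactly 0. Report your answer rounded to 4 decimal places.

0.2557

Conditional on each plant, P(X = 0): 1: 0.72; 2: 0.00664685; 3: 0.00499159.
By total probability, P(X = 0) = 0.35·0.72 + 0.26·0.00664685 + 0.39·0.00499159 = 0.255675.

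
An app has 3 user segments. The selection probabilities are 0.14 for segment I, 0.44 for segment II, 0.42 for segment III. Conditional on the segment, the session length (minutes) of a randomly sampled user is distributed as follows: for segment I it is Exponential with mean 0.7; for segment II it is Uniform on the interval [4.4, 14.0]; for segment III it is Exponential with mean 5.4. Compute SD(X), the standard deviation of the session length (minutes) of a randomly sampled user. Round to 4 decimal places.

Per component, I: μ=0.7, E[X²]=0.98; II: μ=9.2, E[X²]=92.32; III: μ=5.4, E[X²]=58.32.
E[X] = 0.14·0.7 + 0.44·9.2 + 0.42·5.4 = 6.414.
E[X²] = 0.14·0.98 + 0.44·92.32 + 0.42·58.32 = 65.2524.
Var(X) = E[X²] − (E[X])² = 65.2524 − 41.1394 = 24.113.
SD(X) = √24.113 = 4.9105.

4.9105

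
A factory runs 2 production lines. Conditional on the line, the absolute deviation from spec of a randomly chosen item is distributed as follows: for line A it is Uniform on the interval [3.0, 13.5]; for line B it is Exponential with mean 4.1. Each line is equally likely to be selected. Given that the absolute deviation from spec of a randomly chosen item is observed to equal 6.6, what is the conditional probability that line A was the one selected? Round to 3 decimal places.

0.661

Likelihoods f(6.6 | ·): A: 0.0952381; B: 0.048765.
Posterior ∝ prior × likelihood. Numerator for A: 0.5·0.0952381 = 0.047619.
Normalizing constant: 0.5·0.0952381 + 0.5·0.048765 = 0.0720015.
P(A | observation) = 0.047619 / 0.0720015 = 0.661362.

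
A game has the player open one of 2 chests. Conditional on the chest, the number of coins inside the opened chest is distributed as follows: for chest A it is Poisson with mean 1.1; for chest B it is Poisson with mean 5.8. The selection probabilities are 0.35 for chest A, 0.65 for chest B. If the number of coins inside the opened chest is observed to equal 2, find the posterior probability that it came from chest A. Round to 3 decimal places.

0.680

Likelihoods P(X=2 | ·): A: 0.201387; B: 0.0509235.
Posterior ∝ prior × likelihood. Numerator for A: 0.35·0.201387 = 0.0704855.
Normalizing constant: 0.35·0.201387 + 0.65·0.0509235 = 0.103586.
P(A | observation) = 0.0704855 / 0.103586 = 0.680455.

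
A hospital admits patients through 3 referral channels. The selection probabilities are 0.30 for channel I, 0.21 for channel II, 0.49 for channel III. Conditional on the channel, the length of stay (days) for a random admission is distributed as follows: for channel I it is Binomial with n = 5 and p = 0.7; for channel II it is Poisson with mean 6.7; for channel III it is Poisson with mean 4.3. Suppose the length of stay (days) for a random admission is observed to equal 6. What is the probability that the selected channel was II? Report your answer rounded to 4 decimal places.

0.3575

Likelihoods P(X=6 | ·): I: 0; II: 0.154648; III: 0.119127.
Posterior ∝ prior × likelihood. Numerator for II: 0.21·0.154648 = 0.032476.
Normalizing constant: 0.3·0 + 0.21·0.154648 + 0.49·0.119127 = 0.0908485.
P(II | observation) = 0.032476 / 0.0908485 = 0.357474.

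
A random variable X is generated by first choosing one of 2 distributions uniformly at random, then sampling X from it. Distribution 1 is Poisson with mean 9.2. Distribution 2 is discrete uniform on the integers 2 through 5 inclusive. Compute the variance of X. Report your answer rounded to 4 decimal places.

13.3475

Per component, 1: μ=9.2, E[X²]=93.84; 2: μ=3.5, E[X²]=13.5.
E[X] = 0.5·9.2 + 0.5·3.5 = 6.35.
E[X²] = 0.5·93.84 + 0.5·13.5 = 53.67.
Var(X) = E[X²] − (E[X])² = 53.67 − 40.3225 = 13.3475.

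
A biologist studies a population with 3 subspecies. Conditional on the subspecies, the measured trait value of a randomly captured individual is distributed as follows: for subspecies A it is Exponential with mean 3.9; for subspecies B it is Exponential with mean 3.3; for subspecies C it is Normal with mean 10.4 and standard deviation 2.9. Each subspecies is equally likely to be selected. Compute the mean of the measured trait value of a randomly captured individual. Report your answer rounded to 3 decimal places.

5.867

Component means — A: 3.9; B: 3.3; C: 10.4.
E[X] = 0.333333·3.9 + 0.333333·3.3 + 0.333333·10.4 = 5.86667.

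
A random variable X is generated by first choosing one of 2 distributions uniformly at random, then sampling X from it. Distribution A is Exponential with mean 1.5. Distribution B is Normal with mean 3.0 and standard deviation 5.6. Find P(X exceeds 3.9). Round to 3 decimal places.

0.255

Conditional on each component, P(X > 3.9): A: 0.0742736; B: 0.436159.
By total probability, P(X > 3.9) = 0.5·0.0742736 + 0.5·0.436159 = 0.255216.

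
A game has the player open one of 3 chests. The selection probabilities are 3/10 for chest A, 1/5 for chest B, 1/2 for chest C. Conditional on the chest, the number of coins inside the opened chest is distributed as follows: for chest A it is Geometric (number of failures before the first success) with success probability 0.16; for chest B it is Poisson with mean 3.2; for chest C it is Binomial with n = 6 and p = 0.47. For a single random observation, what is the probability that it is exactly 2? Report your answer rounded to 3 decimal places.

0.206

Conditional on each chest, P(X = 2): A: 0.112896; B: 0.208702; C: 0.261451.
By total probability, P(X = 2) = 0.3·0.112896 + 0.2·0.208702 + 0.5·0.261451 = 0.206335.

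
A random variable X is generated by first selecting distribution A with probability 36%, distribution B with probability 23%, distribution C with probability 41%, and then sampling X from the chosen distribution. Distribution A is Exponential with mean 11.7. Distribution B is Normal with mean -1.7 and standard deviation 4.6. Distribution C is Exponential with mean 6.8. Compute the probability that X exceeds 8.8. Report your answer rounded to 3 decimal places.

0.285

Conditional on each component, P(X > 8.8): A: 0.471358; B: 0.0112267; C: 0.27414.
By total probability, P(X > 8.8) = 0.36·0.471358 + 0.23·0.0112267 + 0.41·0.27414 = 0.284668.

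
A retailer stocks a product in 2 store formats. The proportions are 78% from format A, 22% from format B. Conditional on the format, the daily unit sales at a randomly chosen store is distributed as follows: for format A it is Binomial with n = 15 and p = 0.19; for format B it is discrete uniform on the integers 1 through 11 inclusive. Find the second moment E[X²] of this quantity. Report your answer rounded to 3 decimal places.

For each component E[X²] = Var + (mean)², giving A: 10.431; B: 46.
Overall E[X²] = 0.78·10.431 + 0.22·46 = 18.2562.

18.256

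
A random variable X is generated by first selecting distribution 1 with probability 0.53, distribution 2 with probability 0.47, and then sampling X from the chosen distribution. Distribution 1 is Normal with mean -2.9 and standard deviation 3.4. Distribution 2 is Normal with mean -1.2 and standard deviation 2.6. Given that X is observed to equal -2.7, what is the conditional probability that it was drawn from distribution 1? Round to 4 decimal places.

0.5041

Likelihoods f(-2.7 | ·): 1: 0.117133; 2: 0.129916.
Posterior ∝ prior × likelihood. Numerator for 1: 0.53·0.117133 = 0.0620806.
Normalizing constant: 0.53·0.117133 + 0.47·0.129916 = 0.123141.
P(1 | observation) = 0.0620806 / 0.123141 = 0.504142.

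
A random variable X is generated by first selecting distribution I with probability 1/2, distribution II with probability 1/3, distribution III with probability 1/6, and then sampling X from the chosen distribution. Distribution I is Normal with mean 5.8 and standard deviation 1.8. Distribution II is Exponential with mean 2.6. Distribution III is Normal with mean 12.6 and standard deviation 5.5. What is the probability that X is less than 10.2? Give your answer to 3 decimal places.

Conditional on each component, P(X < 10.2): I: 0.992746; II: 0.98022; III: 0.331286.
By total probability, P(X < 10.2) = 0.5·0.992746 + 0.333333·0.98022 + 0.166667·0.331286 = 0.878327.

0.878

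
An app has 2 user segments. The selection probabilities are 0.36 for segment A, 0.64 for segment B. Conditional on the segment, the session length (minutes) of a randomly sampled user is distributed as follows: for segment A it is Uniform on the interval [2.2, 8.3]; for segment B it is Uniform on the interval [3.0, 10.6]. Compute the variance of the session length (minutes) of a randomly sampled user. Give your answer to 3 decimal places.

Per component, A: μ=5.25, E[X²]=30.6633; B: μ=6.8, E[X²]=51.0533.
E[X] = 0.36·5.25 + 0.64·6.8 = 6.242.
E[X²] = 0.36·30.6633 + 0.64·51.0533 = 43.7129.
Var(X) = E[X²] − (E[X])² = 43.7129 − 38.9626 = 4.75037.

4.750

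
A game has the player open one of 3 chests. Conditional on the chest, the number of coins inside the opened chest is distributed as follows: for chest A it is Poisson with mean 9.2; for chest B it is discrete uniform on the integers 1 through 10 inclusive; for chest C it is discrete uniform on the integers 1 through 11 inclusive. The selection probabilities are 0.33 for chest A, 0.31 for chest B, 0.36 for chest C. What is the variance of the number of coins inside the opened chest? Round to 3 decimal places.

Per component, A: μ=9.2, E[X²]=93.84; B: μ=5.5, E[X²]=38.5; C: μ=6, E[X²]=46.
E[X] = 0.33·9.2 + 0.31·5.5 + 0.36·6 = 6.901.
E[X²] = 0.33·93.84 + 0.31·38.5 + 0.36·46 = 59.4622.
Var(X) = E[X²] − (E[X])² = 59.4622 − 47.6238 = 11.8384.

11.838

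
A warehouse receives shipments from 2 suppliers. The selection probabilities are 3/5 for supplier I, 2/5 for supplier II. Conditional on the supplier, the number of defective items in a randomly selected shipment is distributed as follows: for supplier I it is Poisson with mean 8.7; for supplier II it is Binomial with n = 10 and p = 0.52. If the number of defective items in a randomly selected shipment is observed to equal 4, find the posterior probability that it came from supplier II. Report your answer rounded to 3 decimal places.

0.759

Likelihoods P(X=4 | ·): I: 0.0397653; II: 0.187793.
Posterior ∝ prior × likelihood. Numerator for II: 0.4·0.187793 = 0.0751173.
Normalizing constant: 0.6·0.0397653 + 0.4·0.187793 = 0.0989765.
P(II | observation) = 0.0751173 / 0.0989765 = 0.758941.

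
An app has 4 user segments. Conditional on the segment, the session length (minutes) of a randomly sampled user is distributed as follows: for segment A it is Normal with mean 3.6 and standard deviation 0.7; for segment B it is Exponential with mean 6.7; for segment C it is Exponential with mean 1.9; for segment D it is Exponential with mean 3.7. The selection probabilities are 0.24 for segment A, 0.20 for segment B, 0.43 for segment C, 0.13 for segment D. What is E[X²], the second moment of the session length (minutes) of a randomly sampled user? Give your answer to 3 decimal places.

For each component E[X²] = Var + (mean)², giving A: 13.45; B: 89.78; C: 7.22; D: 27.38.
Overall E[X²] = 0.24·13.45 + 0.2·89.78 + 0.43·7.22 + 0.13·27.38 = 27.848.

27.848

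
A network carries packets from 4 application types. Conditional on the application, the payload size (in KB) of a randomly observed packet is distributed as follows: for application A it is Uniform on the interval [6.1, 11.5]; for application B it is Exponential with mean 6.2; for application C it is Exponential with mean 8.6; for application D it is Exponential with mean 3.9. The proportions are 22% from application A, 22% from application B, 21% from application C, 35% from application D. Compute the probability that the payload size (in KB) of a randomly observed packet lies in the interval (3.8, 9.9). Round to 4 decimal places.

Conditional on each application, P(3.8 < X < 9.9): A: 0.703704; B: 0.339227; C: 0.326571; D: 0.298446.
By total probability, P(3.8 < X < 9.9) = 0.22·0.703704 + 0.22·0.339227 + 0.21·0.326571 + 0.35·0.298446 = 0.402481.

0.4025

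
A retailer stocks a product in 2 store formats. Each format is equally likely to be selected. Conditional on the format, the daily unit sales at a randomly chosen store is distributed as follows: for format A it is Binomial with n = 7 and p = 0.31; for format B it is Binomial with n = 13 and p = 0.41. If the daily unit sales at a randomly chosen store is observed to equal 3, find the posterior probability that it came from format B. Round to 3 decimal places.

0.299

Likelihoods P(X=3 | ·): A: 0.236347; B: 0.100748.
Posterior ∝ prior × likelihood. Numerator for B: 0.5·0.100748 = 0.0503741.
Normalizing constant: 0.5·0.236347 + 0.5·0.100748 = 0.168547.
P(B | observation) = 0.0503741 / 0.168547 = 0.298872.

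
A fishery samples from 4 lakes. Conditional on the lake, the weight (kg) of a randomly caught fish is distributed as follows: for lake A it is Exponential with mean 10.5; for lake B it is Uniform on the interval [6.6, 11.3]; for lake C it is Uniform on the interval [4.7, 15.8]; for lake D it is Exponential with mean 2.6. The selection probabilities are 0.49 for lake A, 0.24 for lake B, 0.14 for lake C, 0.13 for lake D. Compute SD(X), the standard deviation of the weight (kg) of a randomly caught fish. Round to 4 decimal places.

7.9638

Per component, A: μ=10.5, E[X²]=220.5; B: μ=8.95, E[X²]=81.9433; C: μ=10.25, E[X²]=115.33; D: μ=2.6, E[X²]=13.52.
E[X] = 0.49·10.5 + 0.24·8.95 + 0.14·10.25 + 0.13·2.6 = 9.066.
E[X²] = 0.49·220.5 + 0.24·81.9433 + 0.14·115.33 + 0.13·13.52 = 145.615.
Var(X) = E[X²] − (E[X])² = 145.615 − 82.1924 = 63.4228.
SD(X) = √63.4228 = 7.96385.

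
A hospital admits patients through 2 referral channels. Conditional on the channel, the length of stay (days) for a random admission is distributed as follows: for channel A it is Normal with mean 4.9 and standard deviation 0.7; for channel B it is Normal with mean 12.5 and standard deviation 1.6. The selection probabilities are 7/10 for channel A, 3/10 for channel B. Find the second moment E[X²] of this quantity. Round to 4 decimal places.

For each component E[X²] = Var + (mean)², giving A: 24.5; B: 158.81.
Overall E[X²] = 0.7·24.5 + 0.3·158.81 = 64.793.

64.7930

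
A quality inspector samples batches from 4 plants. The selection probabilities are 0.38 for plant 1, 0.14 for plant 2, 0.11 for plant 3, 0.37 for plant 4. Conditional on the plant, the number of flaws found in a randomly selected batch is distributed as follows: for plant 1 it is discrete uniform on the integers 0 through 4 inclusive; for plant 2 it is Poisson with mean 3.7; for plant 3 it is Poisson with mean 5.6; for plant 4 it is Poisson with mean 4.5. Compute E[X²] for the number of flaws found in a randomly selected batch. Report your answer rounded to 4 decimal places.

17.9377

For each component E[X²] = Var + (mean)², giving 1: 6; 2: 17.39; 3: 36.96; 4: 24.75.
Overall E[X²] = 0.38·6 + 0.14·17.39 + 0.11·36.96 + 0.37·24.75 = 17.9377.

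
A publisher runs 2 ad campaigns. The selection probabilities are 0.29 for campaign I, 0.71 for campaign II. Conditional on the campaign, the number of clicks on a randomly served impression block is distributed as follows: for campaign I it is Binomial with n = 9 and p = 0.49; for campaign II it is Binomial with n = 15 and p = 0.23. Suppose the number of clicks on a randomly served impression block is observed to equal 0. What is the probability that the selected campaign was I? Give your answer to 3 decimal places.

Likelihoods P(X=0 | ·): I: 0.00233417; II: 0.0198317.
Posterior ∝ prior × likelihood. Numerator for I: 0.29·0.00233417 = 0.000676908.
Normalizing constant: 0.29·0.00233417 + 0.71·0.0198317 = 0.0147574.
P(I | observation) = 0.000676908 / 0.0147574 = 0.0458689.

0.046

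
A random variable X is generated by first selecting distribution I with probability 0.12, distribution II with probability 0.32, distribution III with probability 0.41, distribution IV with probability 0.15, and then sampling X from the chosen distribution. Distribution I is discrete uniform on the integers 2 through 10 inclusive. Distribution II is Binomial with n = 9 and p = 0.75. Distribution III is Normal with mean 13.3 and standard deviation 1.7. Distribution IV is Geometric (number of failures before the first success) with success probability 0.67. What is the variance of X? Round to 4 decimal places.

Per component, I: μ=6, E[X²]=42.6667; II: μ=6.75, E[X²]=47.25; III: μ=13.3, E[X²]=179.78; IV: μ=0.492537, E[X²]=0.977723.
E[X] = 0.12·6 + 0.32·6.75 + 0.41·13.3 + 0.15·0.492537 = 8.40688.
E[X²] = 0.12·42.6667 + 0.32·47.25 + 0.41·179.78 + 0.15·0.977723 = 94.0965.
Var(X) = E[X²] − (E[X])² = 94.0965 − 70.6756 = 23.4208.

23.4208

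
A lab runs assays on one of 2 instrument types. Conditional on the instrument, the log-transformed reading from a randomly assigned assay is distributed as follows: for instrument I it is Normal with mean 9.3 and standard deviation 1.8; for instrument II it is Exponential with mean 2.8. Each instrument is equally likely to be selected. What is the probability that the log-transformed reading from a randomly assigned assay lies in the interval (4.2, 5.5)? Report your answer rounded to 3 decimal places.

Conditional on each instrument, P(4.2 < X < 5.5): I: 0.0150781; II: 0.0828741.
By total probability, P(4.2 < X < 5.5) = 0.5·0.0150781 + 0.5·0.0828741 = 0.0489761.

0.049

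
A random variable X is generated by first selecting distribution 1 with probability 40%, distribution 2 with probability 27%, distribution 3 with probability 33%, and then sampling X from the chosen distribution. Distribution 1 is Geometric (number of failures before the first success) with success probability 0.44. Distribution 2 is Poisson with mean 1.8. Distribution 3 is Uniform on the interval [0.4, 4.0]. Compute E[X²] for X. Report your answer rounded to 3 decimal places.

For each component E[X²] = Var + (mean)², giving 1: 4.5124; 2: 5.04; 3: 5.92.
Overall E[X²] = 0.4·4.5124 + 0.27·5.04 + 0.33·5.92 = 5.11936.

5.119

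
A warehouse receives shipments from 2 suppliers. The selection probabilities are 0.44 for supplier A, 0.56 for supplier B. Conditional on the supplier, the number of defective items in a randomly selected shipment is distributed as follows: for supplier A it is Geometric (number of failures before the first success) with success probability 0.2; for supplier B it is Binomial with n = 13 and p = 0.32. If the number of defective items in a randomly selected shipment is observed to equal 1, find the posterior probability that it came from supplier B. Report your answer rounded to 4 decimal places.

Likelihoods P(X=1 | ·): A: 0.16; B: 0.0406631.
Posterior ∝ prior × likelihood. Numerator for B: 0.56·0.0406631 = 0.0227713.
Normalizing constant: 0.44·0.16 + 0.56·0.0406631 = 0.0931713.
P(B | observation) = 0.0227713 / 0.0931713 = 0.244403.

0.2444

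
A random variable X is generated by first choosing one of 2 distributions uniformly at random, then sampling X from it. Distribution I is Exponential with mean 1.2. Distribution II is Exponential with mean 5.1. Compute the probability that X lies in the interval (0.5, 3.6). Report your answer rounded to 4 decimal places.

Conditional on each component, P(0.5 < X < 3.6): I: 0.609454; II: 0.412941.
By total probability, P(0.5 < X < 3.6) = 0.5·0.609454 + 0.5·0.412941 = 0.511197.

0.5112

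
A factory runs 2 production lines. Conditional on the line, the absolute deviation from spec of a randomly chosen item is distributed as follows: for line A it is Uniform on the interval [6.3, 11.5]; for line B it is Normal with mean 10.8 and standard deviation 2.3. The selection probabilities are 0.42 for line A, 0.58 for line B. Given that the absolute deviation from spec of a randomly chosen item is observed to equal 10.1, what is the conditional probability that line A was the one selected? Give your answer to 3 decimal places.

Likelihoods f(10.1 | ·): A: 0.192308; B: 0.165603.
Posterior ∝ prior × likelihood. Numerator for A: 0.42·0.192308 = 0.0807692.
Normalizing constant: 0.42·0.192308 + 0.58·0.165603 = 0.176819.
P(A | observation) = 0.0807692 / 0.176819 = 0.45679.

0.457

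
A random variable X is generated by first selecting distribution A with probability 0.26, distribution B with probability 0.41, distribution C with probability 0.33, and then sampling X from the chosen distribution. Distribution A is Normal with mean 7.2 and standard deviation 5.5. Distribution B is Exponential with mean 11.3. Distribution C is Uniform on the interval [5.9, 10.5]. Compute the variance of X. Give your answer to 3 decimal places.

63.978

Per component, A: μ=7.2, E[X²]=82.09; B: μ=11.3, E[X²]=255.38; C: μ=8.2, E[X²]=69.0033.
E[X] = 0.26·7.2 + 0.41·11.3 + 0.33·8.2 = 9.211.
E[X²] = 0.26·82.09 + 0.41·255.38 + 0.33·69.0033 = 148.82.
Var(X) = E[X²] − (E[X])² = 148.82 − 84.8425 = 63.9778.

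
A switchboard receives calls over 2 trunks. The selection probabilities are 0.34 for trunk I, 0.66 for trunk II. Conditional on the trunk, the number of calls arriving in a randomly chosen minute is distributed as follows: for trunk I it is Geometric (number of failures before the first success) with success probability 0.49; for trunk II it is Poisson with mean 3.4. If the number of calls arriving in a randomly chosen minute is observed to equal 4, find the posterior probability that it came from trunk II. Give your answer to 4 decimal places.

Likelihoods P(X=4 | ·): I: 0.0331495; II: 0.185825.
Posterior ∝ prior × likelihood. Numerator for II: 0.66·0.185825 = 0.122644.
Normalizing constant: 0.34·0.0331495 + 0.66·0.185825 = 0.133915.
P(II | observation) = 0.122644 / 0.133915 = 0.915836.

0.9158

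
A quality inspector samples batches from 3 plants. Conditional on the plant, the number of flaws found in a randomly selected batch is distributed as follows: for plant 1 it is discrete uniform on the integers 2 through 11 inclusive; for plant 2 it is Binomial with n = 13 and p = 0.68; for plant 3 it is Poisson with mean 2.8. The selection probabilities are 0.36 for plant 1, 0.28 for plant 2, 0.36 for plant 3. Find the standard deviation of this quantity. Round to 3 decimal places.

Per component, 1: μ=6.5, E[X²]=50.5; 2: μ=8.84, E[X²]=80.9744; 3: μ=2.8, E[X²]=10.64.
E[X] = 0.36·6.5 + 0.28·8.84 + 0.36·2.8 = 5.8232.
E[X²] = 0.36·50.5 + 0.28·80.9744 + 0.36·10.64 = 44.6832.
Var(X) = E[X²] − (E[X])² = 44.6832 − 33.9097 = 10.7736.
SD(X) = √10.7736 = 3.28231.

3.282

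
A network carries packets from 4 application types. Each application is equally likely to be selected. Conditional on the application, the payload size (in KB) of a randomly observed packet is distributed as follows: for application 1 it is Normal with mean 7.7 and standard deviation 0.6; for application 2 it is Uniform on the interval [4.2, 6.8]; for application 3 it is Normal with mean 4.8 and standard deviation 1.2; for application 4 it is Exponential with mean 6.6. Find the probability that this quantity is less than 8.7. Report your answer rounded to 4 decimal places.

Conditional on each application, P(X < 8.7): 1: 0.95221; 2: 1; 3: 0.999423; 4: 0.732379.
By total probability, P(X < 8.7) = 0.25·0.95221 + 0.25·1 + 0.25·0.999423 + 0.25·0.732379 = 0.921003.

0.9210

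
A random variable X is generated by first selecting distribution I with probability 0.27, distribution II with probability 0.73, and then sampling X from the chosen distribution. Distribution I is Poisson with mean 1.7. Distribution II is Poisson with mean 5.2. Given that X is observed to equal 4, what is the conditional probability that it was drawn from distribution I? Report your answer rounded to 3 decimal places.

Likelihoods P(X=4 | ·): I: 0.0635746; II: 0.168063.
Posterior ∝ prior × likelihood. Numerator for I: 0.27·0.0635746 = 0.0171651.
Normalizing constant: 0.27·0.0635746 + 0.73·0.168063 = 0.139851.
P(I | observation) = 0.0171651 / 0.139851 = 0.122739.

0.123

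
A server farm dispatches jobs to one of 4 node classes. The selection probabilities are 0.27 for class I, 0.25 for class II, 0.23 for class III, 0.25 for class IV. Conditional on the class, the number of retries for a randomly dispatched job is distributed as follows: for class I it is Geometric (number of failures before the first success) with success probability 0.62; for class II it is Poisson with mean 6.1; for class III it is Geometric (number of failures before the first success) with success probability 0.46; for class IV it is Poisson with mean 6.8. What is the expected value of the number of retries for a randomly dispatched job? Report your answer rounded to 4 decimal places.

Component means — I: 0.612903; II: 6.1; III: 1.17391; IV: 6.8.
E[X] = 0.27·0.612903 + 0.25·6.1 + 0.23·1.17391 + 0.25·6.8 = 3.66048.

3.6605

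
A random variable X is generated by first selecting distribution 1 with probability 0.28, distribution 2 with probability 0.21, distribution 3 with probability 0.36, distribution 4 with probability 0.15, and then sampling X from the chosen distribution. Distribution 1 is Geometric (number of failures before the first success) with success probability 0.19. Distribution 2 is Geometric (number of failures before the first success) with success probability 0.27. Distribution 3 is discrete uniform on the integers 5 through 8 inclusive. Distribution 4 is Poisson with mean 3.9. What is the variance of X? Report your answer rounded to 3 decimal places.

Per component, 1: μ=4.26316, E[X²]=40.6122; 2: μ=2.7037, E[X²]=17.3237; 3: μ=6.5, E[X²]=43.5; 4: μ=3.9, E[X²]=19.11.
E[X] = 0.28·4.26316 + 0.21·2.7037 + 0.36·6.5 + 0.15·3.9 = 4.68646.
E[X²] = 0.28·40.6122 + 0.21·17.3237 + 0.36·43.5 + 0.15·19.11 = 33.5359.
Var(X) = E[X²] − (E[X])² = 33.5359 − 21.9629 = 11.573.

11.573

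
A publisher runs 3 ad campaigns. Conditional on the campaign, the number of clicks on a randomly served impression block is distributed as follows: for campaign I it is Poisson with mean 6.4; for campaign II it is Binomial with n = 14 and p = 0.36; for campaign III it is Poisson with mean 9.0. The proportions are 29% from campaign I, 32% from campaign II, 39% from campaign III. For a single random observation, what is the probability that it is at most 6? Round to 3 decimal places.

Conditional on each campaign, P(X ≤ 6): I: 0.542329; II: 0.794078; III: 0.206781.
By total probability, P(X ≤ 6) = 0.29·0.542329 + 0.32·0.794078 + 0.39·0.206781 = 0.492025.

0.492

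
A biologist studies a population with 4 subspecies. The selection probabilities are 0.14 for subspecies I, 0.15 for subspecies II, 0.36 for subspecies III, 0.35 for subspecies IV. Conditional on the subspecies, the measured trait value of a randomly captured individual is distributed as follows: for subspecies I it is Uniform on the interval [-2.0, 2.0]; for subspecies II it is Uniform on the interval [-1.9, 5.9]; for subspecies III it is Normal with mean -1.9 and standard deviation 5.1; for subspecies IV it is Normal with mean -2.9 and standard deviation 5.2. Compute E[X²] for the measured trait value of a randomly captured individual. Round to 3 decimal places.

For each component E[X²] = Var + (mean)², giving I: 1.33333; II: 9.07; III: 29.62; IV: 35.45.
Overall E[X²] = 0.14·1.33333 + 0.15·9.07 + 0.36·29.62 + 0.35·35.45 = 24.6179.

24.618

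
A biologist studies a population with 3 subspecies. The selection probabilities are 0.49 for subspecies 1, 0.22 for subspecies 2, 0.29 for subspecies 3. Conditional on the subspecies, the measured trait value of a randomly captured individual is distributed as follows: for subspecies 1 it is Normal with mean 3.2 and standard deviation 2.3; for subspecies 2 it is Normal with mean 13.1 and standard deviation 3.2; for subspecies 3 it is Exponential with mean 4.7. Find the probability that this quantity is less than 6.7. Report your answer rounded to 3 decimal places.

0.684

Conditional on each subspecies, P(X < 6.7): 1: 0.935963; 2: 0.0227501; 3: 0.759619.
By total probability, P(X < 6.7) = 0.49·0.935963 + 0.22·0.0227501 + 0.29·0.759619 = 0.683916.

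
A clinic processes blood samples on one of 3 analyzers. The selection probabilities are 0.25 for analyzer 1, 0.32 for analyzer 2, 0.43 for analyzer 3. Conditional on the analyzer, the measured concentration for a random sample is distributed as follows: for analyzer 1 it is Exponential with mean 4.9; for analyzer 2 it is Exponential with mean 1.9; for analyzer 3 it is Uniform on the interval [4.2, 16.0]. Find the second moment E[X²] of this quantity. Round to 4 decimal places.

63.1691

For each component E[X²] = Var + (mean)², giving 1: 48.02; 2: 7.22; 3: 113.613.
Overall E[X²] = 0.25·48.02 + 0.32·7.22 + 0.43·113.613 = 63.1691.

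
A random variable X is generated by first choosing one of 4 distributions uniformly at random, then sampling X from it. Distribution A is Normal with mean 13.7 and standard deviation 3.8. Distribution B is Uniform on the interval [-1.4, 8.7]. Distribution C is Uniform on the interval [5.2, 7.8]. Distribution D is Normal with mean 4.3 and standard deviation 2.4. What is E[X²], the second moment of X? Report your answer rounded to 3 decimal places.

For each component E[X²] = Var + (mean)², giving A: 202.13; B: 21.8233; C: 42.8133; D: 24.25.
Overall E[X²] = 0.25·202.13 + 0.25·21.8233 + 0.25·42.8133 + 0.25·24.25 = 72.7542.

72.754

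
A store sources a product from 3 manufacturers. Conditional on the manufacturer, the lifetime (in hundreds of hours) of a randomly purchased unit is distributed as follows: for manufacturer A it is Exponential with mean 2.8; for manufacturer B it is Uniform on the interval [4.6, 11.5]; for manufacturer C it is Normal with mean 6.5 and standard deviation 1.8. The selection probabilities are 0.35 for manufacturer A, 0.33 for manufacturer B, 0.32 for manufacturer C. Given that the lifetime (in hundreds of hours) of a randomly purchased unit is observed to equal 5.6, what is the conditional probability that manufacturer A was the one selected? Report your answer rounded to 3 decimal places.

0.133

Likelihoods f(5.6 | ·): A: 0.048334; B: 0.144928; C: 0.195592.
Posterior ∝ prior × likelihood. Numerator for A: 0.35·0.048334 = 0.0169169.
Normalizing constant: 0.35·0.048334 + 0.33·0.144928 + 0.32·0.195592 = 0.127332.
P(A | observation) = 0.0169169 / 0.127332 = 0.132856.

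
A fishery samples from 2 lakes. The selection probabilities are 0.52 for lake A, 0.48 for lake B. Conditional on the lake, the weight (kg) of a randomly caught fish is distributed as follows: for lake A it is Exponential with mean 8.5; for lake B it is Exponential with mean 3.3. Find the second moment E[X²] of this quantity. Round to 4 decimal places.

85.5944

For each component E[X²] = Var + (mean)², giving A: 144.5; B: 21.78.
Overall E[X²] = 0.52·144.5 + 0.48·21.78 = 85.5944.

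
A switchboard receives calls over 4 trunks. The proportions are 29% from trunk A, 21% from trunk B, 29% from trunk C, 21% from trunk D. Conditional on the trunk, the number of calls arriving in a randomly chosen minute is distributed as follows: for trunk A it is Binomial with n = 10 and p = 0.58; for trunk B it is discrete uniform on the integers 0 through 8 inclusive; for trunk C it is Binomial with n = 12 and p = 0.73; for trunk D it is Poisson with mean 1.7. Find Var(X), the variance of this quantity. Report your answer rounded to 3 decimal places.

9.756

Per component, A: μ=5.8, E[X²]=36.076; B: μ=4, E[X²]=22.6667; C: μ=8.76, E[X²]=79.1028; D: μ=1.7, E[X²]=4.59.
E[X] = 0.29·5.8 + 0.21·4 + 0.29·8.76 + 0.21·1.7 = 5.4194.
E[X²] = 0.29·36.076 + 0.21·22.6667 + 0.29·79.1028 + 0.21·4.59 = 39.1258.
Var(X) = E[X²] − (E[X])² = 39.1258 − 29.3699 = 9.75586.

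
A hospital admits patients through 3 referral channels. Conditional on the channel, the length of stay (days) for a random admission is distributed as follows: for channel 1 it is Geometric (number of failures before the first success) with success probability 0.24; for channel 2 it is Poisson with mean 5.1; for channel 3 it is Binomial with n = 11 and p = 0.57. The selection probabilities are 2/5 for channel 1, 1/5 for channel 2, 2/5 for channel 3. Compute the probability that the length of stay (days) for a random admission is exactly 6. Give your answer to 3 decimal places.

0.141

Conditional on each channel, P(X = 6): 1: 0.046248; 2: 0.149; 3: 0.232934.
By total probability, P(X = 6) = 0.4·0.046248 + 0.2·0.149 + 0.4·0.232934 = 0.141473.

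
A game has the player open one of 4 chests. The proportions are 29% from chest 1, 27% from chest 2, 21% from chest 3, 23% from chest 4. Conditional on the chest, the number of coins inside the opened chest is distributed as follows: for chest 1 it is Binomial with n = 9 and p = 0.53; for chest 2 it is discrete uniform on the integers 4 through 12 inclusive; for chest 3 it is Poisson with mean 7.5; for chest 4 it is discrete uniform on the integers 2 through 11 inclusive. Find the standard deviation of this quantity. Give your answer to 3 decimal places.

Per component, 1: μ=4.77, E[X²]=24.9948; 2: μ=8, E[X²]=70.6667; 3: μ=7.5, E[X²]=63.75; 4: μ=6.5, E[X²]=50.5.
E[X] = 0.29·4.77 + 0.27·8 + 0.21·7.5 + 0.23·6.5 = 6.6133.
E[X²] = 0.29·24.9948 + 0.27·70.6667 + 0.21·63.75 + 0.23·50.5 = 51.331.
Var(X) = E[X²] − (E[X])² = 51.331 − 43.7357 = 7.59526.
SD(X) = √7.59526 = 2.75595.

2.756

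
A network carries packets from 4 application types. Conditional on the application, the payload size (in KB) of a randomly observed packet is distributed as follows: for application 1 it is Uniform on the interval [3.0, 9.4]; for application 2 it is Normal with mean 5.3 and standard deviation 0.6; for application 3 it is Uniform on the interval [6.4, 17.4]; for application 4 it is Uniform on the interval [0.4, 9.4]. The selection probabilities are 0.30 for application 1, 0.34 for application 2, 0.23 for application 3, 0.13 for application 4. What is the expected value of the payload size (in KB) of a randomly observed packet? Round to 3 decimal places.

7.036

Component means — 1: 6.2; 2: 5.3; 3: 11.9; 4: 4.9.
E[X] = 0.3·6.2 + 0.34·5.3 + 0.23·11.9 + 0.13·4.9 = 7.036.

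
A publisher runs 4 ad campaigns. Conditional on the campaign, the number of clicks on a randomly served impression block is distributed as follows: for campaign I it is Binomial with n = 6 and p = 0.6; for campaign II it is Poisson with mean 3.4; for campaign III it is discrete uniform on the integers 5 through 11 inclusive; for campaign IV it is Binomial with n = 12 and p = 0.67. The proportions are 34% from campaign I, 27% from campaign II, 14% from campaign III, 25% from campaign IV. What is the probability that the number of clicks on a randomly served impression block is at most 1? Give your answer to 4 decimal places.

Conditional on each campaign, P(X ≤ 1): I: 0.04096; II: 0.146842; III: 0; IV: 4.23037e-05.
By total probability, P(X ≤ 1) = 0.34·0.04096 + 0.27·0.146842 + 0.14·0 + 0.25·4.23037e-05 = 0.0535844.

0.0536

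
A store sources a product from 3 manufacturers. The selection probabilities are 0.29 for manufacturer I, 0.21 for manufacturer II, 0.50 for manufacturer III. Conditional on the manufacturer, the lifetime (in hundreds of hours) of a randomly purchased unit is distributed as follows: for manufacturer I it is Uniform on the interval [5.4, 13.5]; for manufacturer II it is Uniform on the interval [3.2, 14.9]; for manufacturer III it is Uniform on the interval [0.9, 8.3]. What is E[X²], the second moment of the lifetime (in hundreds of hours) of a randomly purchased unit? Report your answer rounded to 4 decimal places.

59.9401

For each component E[X²] = Var + (mean)², giving I: 94.77; II: 93.31; III: 25.7233.
Overall E[X²] = 0.29·94.77 + 0.21·93.31 + 0.5·25.7233 = 59.9401.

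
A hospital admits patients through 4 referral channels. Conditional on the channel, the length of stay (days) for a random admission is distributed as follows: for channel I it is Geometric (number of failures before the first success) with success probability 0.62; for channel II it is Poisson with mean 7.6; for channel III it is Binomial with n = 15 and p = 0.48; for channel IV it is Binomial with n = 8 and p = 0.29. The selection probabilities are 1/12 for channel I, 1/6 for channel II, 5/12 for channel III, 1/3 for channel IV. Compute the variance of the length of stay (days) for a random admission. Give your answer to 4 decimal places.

Per component, I: μ=0.612903, E[X²]=1.3642; II: μ=7.6, E[X²]=65.36; III: μ=7.2, E[X²]=55.584; IV: μ=2.32, E[X²]=7.0296.
E[X] = 0.0833333·0.612903 + 0.166667·7.6 + 0.416667·7.2 + 0.333333·2.32 = 5.09108.
E[X²] = 0.0833333·1.3642 + 0.166667·65.36 + 0.416667·55.584 + 0.333333·7.0296 = 36.5102.
Var(X) = E[X²] − (E[X])² = 36.5102 − 25.919 = 10.5912.

10.5912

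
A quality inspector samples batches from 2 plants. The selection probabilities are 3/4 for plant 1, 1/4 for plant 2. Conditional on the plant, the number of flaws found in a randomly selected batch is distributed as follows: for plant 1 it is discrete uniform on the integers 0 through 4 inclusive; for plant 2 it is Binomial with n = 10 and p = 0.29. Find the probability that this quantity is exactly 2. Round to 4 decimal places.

0.2111

Conditional on each plant, P(X = 2): 1: 0.2; 2: 0.244385.
By total probability, P(X = 2) = 0.75·0.2 + 0.25·0.244385 = 0.211096.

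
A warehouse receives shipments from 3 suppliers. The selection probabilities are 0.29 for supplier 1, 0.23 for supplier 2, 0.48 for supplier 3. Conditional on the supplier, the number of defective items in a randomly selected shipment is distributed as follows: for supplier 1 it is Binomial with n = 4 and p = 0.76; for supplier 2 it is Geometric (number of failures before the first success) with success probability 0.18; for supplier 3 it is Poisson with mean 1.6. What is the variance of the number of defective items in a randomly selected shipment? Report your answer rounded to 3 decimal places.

8.207

Per component, 1: μ=3.04, E[X²]=9.9712; 2: μ=4.55556, E[X²]=46.0617; 3: μ=1.6, E[X²]=4.16.
E[X] = 0.29·3.04 + 0.23·4.55556 + 0.48·1.6 = 2.69738.
E[X²] = 0.29·9.9712 + 0.23·46.0617 + 0.48·4.16 = 15.4826.
Var(X) = E[X²] − (E[X])² = 15.4826 − 7.27585 = 8.2068.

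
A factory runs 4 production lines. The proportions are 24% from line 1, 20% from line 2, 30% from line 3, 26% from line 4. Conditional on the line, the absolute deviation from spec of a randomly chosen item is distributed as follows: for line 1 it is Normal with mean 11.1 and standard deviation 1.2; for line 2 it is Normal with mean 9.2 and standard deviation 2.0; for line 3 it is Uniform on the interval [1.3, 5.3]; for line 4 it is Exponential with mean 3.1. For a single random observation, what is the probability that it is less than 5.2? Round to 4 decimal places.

Conditional on each line, P(X < 5.2): 1: 4.40151e-07; 2: 0.0227501; 3: 0.975; 4: 0.813144.
By total probability, P(X < 5.2) = 0.24·4.40151e-07 + 0.2·0.0227501 + 0.3·0.975 + 0.26·0.813144 = 0.508468.

0.5085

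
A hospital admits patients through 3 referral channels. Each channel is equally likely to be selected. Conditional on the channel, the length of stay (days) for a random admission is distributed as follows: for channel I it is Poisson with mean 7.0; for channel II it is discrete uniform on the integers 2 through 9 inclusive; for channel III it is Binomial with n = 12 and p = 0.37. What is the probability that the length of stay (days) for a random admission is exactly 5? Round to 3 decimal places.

Conditional on each channel, P(X = 5): I: 0.127717; II: 0.125; III: 0.21633.
By total probability, P(X = 5) = 0.333333·0.127717 + 0.333333·0.125 + 0.333333·0.21633 = 0.156349.

0.156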